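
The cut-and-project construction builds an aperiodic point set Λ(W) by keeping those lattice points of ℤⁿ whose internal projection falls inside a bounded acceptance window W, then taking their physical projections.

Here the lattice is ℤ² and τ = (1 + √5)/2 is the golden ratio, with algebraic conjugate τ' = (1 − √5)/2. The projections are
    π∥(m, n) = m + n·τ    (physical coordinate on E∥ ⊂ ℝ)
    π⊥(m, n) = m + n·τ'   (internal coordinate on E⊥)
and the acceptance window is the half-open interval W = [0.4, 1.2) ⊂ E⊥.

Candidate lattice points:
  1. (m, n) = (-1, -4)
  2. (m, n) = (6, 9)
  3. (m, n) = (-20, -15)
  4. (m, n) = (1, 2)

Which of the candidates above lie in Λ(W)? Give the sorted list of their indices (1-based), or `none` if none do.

Compute τ' = (1−√5)/2 = -0.618034, so π⊥(m,n) = m -0.618034·n.
[1] lift (-1,-4): star map gives 1.472136; window check 0.4 ≤ 1.472136 < 1.2 is false → out
[2] lift (6,9): star map gives 0.437694; window check 0.4 ≤ 0.437694 < 1.2 is true → IN Λ
[3] lift (-20,-15): star map gives -10.729490; window check 0.4 ≤ -10.729490 < 1.2 is false → out
[4] lift (1,2): star map gives -0.236068; window check 0.4 ≤ -0.236068 < 1.2 is false → out

2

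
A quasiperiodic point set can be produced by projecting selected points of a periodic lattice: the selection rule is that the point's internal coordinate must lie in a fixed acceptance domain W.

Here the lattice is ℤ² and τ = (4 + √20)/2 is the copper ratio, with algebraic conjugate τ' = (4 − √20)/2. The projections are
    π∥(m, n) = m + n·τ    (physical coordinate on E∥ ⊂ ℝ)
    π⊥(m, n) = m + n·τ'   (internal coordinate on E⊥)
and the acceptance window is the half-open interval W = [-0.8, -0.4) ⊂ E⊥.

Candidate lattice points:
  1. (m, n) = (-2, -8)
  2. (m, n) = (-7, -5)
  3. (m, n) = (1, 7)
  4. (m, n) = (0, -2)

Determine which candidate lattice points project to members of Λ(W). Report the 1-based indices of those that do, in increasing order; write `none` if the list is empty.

Numerically τ ≈ 4.23607 and τ' = −1/τ ≈ -0.23607.
[1] lift (-2,-8): star map gives -0.11146; window check -0.8 ≤ -0.11146 < -0.4 is false → out
[2] lift (-7,-5): star map gives -5.81966; window check -0.8 ≤ -5.81966 < -0.4 is false → out
[3] lift (1,7): star map gives -0.65248; window check -0.8 ≤ -0.65248 < -0.4 is true → IN Λ
[4] lift (0,-2): star map gives 0.47214; window check -0.8 ≤ 0.47214 < -0.4 is false → out

3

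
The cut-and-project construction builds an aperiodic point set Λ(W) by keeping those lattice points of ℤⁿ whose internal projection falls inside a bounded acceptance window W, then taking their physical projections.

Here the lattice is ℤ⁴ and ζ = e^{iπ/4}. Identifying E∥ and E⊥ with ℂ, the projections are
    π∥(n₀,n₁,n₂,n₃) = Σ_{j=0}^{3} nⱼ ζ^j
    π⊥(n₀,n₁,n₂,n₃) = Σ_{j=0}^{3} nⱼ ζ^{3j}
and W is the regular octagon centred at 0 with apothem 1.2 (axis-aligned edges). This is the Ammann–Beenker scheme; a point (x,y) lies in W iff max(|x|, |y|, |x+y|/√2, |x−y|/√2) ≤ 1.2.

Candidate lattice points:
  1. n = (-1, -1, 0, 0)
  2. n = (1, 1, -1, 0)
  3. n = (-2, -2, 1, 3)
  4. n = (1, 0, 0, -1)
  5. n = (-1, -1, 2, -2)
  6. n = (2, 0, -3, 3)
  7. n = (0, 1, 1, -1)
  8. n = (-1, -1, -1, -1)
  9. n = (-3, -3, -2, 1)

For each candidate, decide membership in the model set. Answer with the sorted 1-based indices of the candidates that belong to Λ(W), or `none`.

1, 4, 8, 9

Internal map: ζ^{3j} for j=0..3 gives (1,0), (−√2/2,√2/2), (0,−1), (√2/2,√2/2).
#1 (-1, -1, 0, 0): internal (-0.2929, -0.7071); octagon support 0.7071 vs apothem 1.2 → ∈ W
#2 (1, 1, -1, 0): internal (0.2929, 1.7071); octagon support 1.7071 vs apothem 1.2 → ∉ W
#3 (-2, -2, 1, 3): internal (1.5355, -0.2929); octagon support 1.5355 vs apothem 1.2 → ∉ W
#4 (1, 0, 0, -1): internal (0.2929, -0.7071); octagon support 0.7071 vs apothem 1.2 → ∈ W
#5 (-1, -1, 2, -2): internal (-1.7071, -4.1213); octagon support 4.1213 vs apothem 1.2 → ∉ W
#6 (2, 0, -3, 3): internal (4.1213, 5.1213); octagon support 6.5355 vs apothem 1.2 → ∉ W
#7 (0, 1, 1, -1): internal (-1.4142, -1.0000); octagon support 1.7071 vs apothem 1.2 → ∉ W
#8 (-1, -1, -1, -1): internal (-1.0000, -0.4142); octagon support 1.0000 vs apothem 1.2 → ∈ W
#9 (-3, -3, -2, 1): internal (-0.1716, 0.5858); octagon support 0.5858 vs apothem 1.2 → ∈ W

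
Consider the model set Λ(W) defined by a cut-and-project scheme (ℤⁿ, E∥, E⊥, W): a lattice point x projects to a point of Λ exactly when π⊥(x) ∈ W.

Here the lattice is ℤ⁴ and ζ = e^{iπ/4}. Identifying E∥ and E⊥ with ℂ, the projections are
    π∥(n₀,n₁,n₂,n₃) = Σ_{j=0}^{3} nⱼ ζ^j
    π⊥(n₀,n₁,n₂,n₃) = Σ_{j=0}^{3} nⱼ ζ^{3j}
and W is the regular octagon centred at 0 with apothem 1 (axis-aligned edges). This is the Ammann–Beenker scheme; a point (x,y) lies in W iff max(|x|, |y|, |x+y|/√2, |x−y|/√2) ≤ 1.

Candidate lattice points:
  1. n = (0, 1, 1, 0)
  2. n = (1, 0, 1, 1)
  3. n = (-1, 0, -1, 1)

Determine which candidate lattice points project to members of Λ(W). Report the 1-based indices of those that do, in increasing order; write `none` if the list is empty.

With ζ = e^{iπ/4} the internal vectors are ζ^0,ζ^3,ζ^6,ζ^9.
candidate 1: n = (0, 1, 1, 0) → π⊥ ≈ (-0.707107, -0.292893); max(|x|,|y|,|x±y|/√2) = 0.707107 ≤ 1 ⇒ ∈ W
candidate 2: n = (1, 0, 1, 1) → π⊥ ≈ (+1.707107, -0.292893); max(|x|,|y|,|x±y|/√2) = 1.707107 > 1 ⇒ ∉ W
candidate 3: n = (-1, 0, -1, 1) → π⊥ ≈ (-0.292893, +1.707107); max(|x|,|y|,|x±y|/√2) = 1.707107 > 1 ⇒ ∉ W

1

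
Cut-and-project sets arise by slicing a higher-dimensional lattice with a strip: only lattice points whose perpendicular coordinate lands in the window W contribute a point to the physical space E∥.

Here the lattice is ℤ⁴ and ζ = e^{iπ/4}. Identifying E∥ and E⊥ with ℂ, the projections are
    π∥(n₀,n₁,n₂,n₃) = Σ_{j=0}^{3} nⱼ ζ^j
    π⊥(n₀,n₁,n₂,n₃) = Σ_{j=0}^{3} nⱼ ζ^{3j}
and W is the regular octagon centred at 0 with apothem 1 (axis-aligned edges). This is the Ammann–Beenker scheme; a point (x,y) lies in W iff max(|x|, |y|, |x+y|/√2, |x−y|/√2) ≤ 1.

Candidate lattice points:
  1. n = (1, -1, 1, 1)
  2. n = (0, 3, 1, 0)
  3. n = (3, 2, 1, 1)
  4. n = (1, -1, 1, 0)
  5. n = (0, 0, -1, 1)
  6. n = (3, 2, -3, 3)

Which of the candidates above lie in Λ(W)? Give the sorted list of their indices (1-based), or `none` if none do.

Internal map: ζ^{3j} for j=0..3 gives (1,0), (−√2/2,√2/2), (0,−1), (√2/2,√2/2).
candidate 1: n = (1, -1, 1, 1) → π⊥ ≈ (+2.414214, -1.000000); max(|x|,|y|,|x±y|/√2) = 2.414214 > 1 ⇒ ∉ W
candidate 2: n = (0, 3, 1, 0) → π⊥ ≈ (-2.121320, +1.121320); max(|x|,|y|,|x±y|/√2) = 2.292893 > 1 ⇒ ∉ W
candidate 3: n = (3, 2, 1, 1) → π⊥ ≈ (+2.292893, +1.121320); max(|x|,|y|,|x±y|/√2) = 2.414214 > 1 ⇒ ∉ W
candidate 4: n = (1, -1, 1, 0) → π⊥ ≈ (+1.707107, -1.707107); max(|x|,|y|,|x±y|/√2) = 2.414214 > 1 ⇒ ∉ W
candidate 5: n = (0, 0, -1, 1) → π⊥ ≈ (+0.707107, +1.707107); max(|x|,|y|,|x±y|/√2) = 1.707107 > 1 ⇒ ∉ W
candidate 6: n = (3, 2, -3, 3) → π⊥ ≈ (+3.707107, +6.535534); max(|x|,|y|,|x±y|/√2) = 7.242641 > 1 ⇒ ∉ W

none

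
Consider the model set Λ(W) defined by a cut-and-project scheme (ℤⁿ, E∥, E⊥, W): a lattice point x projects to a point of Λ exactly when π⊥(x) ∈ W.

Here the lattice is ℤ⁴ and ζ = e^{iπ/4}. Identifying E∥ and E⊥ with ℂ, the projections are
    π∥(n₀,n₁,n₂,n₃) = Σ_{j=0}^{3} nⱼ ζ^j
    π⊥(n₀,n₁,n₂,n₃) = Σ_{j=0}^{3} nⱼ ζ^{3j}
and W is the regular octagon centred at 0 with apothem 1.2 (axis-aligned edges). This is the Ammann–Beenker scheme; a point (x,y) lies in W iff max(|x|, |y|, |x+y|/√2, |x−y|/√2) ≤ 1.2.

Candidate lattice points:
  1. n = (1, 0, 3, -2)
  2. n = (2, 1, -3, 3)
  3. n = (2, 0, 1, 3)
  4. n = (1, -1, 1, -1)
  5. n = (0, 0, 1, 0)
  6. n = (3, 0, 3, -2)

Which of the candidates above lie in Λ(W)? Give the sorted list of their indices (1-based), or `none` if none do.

Internal map: ζ^{3j} for j=0..3 gives (1,0), (−√2/2,√2/2), (0,−1), (√2/2,√2/2).
candidate 1: n = (1, 0, 3, -2) → π⊥ ≈ (-0.41421, -4.41421); max(|x|,|y|,|x±y|/√2) = 4.41421 > 1.2 ⇒ ∉ W
candidate 2: n = (2, 1, -3, 3) → π⊥ ≈ (+3.41421, +5.82843); max(|x|,|y|,|x±y|/√2) = 6.53553 > 1.2 ⇒ ∉ W
candidate 3: n = (2, 0, 1, 3) → π⊥ ≈ (+4.12132, +1.12132); max(|x|,|y|,|x±y|/√2) = 4.12132 > 1.2 ⇒ ∉ W
candidate 4: n = (1, -1, 1, -1) → π⊥ ≈ (+1.00000, -2.41421); max(|x|,|y|,|x±y|/√2) = 2.41421 > 1.2 ⇒ ∉ W
candidate 5: n = (0, 0, 1, 0) → π⊥ ≈ (+0.00000, -1.00000); max(|x|,|y|,|x±y|/√2) = 1.00000 ≤ 1.2 ⇒ ∈ W
candidate 6: n = (3, 0, 3, -2) → π⊥ ≈ (+1.58579, -4.41421); max(|x|,|y|,|x±y|/√2) = 4.41421 > 1.2 ⇒ ∉ W

5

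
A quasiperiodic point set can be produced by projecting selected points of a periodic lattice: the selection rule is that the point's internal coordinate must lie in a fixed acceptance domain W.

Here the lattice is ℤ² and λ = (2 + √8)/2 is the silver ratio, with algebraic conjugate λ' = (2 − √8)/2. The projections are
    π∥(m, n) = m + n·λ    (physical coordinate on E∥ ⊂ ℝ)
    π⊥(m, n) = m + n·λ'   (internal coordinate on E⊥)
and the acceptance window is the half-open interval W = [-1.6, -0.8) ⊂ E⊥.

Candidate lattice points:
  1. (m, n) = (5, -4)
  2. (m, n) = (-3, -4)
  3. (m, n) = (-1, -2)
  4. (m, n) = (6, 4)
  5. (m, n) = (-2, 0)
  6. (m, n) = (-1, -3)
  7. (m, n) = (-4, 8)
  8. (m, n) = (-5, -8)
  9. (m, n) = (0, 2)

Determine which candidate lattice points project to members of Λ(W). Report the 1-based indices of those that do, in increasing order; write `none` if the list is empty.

2, 9

Compute λ' = (2−√8)/2 = -0.414214, so π⊥(m,n) = m -0.414214·n.
#1 (5,-4): internal coord 5 + (-4)·λ' = +6.656854; +6.656854 ∉ [-1.6, -0.8) → out
#2 (-3,-4): internal coord -3 + (-4)·λ' = -1.343146; -1.343146 ∈ [-1.6, -0.8) → IN Λ
#3 (-1,-2): internal coord -1 + (-2)·λ' = -0.171573; -0.171573 ∉ [-1.6, -0.8) → out
#4 (6,4): internal coord 6 + (4)·λ' = +4.343146; +4.343146 ∉ [-1.6, -0.8) → out
#5 (-2,0): internal coord -2 + (0)·λ' = -2.000000; -2.000000 ∉ [-1.6, -0.8) → out
#6 (-1,-3): internal coord -1 + (-3)·λ' = +0.242641; +0.242641 ∉ [-1.6, -0.8) → out
#7 (-4,8): internal coord -4 + (8)·λ' = -7.313708; -7.313708 ∉ [-1.6, -0.8) → out
#8 (-5,-8): internal coord -5 + (-8)·λ' = -1.686292; -1.686292 ∉ [-1.6, -0.8) → out
#9 (0,2): internal coord 0 + (2)·λ' = -0.828427; -0.828427 ∈ [-1.6, -0.8) → IN Λ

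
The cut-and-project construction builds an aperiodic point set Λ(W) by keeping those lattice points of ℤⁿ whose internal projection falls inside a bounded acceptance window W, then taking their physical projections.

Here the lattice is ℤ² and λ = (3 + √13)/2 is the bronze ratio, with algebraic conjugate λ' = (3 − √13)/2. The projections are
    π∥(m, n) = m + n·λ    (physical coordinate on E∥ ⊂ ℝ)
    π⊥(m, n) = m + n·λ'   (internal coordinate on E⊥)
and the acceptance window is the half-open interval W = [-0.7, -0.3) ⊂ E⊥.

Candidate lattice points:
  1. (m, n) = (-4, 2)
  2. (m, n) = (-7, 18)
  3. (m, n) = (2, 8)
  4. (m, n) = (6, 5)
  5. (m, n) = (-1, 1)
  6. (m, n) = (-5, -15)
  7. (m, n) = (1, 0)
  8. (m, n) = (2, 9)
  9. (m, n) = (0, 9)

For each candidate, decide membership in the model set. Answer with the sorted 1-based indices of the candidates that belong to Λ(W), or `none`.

Numerically λ ≈ 3.30278 and λ' = −1/λ ≈ -0.30278.
candidate 1: (m,n)=(-4,2) → π∥ = -4+2·λ ≈ 2.60555, π⊥ = -4+2·λ' ≈ -4.60555 ∉ [-0.7, -0.3) ⇒ out
candidate 2: (m,n)=(-7,18) → π∥ = -7+18·λ ≈ 52.44996, π⊥ = -7+18·λ' ≈ -12.44996 ∉ [-0.7, -0.3) ⇒ out
candidate 3: (m,n)=(2,8) → π∥ = 2+8·λ ≈ 28.42221, π⊥ = 2+8·λ' ≈ -0.42221 ∈ [-0.7, -0.3) ⇒ IN Λ
candidate 4: (m,n)=(6,5) → π∥ = 6+5·λ ≈ 22.51388, π⊥ = 6+5·λ' ≈ 4.48612 ∉ [-0.7, -0.3) ⇒ out
candidate 5: (m,n)=(-1,1) → π∥ = -1+1·λ ≈ 2.30278, π⊥ = -1+1·λ' ≈ -1.30278 ∉ [-0.7, -0.3) ⇒ out
candidate 6: (m,n)=(-5,-15) → π∥ = -5-15·λ ≈ -54.54163, π⊥ = -5-15·λ' ≈ -0.45837 ∈ [-0.7, -0.3) ⇒ IN Λ
candidate 7: (m,n)=(1,0) → π∥ = 1+0·λ ≈ 1.00000, π⊥ = 1+0·λ' ≈ 1.00000 ∉ [-0.7, -0.3) ⇒ out
candidate 8: (m,n)=(2,9) → π∥ = 2+9·λ ≈ 31.72498, π⊥ = 2+9·λ' ≈ -0.72498 ∉ [-0.7, -0.3) ⇒ out
candidate 9: (m,n)=(0,9) → π∥ = 0+9·λ ≈ 29.72498, π⊥ = 0+9·λ' ≈ -2.72498 ∉ [-0.7, -0.3) ⇒ out

3, 6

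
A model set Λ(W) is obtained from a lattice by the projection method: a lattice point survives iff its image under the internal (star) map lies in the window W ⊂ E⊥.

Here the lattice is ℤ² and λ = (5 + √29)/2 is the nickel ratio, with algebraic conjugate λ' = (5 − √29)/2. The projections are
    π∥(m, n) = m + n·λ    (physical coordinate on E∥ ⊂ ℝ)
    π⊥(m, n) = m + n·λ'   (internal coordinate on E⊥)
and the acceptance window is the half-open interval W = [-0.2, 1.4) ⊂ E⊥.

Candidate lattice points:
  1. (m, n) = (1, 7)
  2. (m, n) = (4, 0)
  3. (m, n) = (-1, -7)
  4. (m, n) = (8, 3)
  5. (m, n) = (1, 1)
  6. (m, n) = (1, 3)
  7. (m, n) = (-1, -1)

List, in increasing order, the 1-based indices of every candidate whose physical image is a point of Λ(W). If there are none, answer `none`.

3, 5, 6

Numerically λ ≈ 5.1926 and λ' = −1/λ ≈ -0.1926.
candidate 1: (m,n)=(1,7) → π∥ = 1+7·λ ≈ 37.3481, π⊥ = 1+7·λ' ≈ -0.3481 ∉ [-0.2, 1.4) ⇒ out
candidate 2: (m,n)=(4,0) → π∥ = 4+0·λ ≈ 4.0000, π⊥ = 4+0·λ' ≈ 4.0000 ∉ [-0.2, 1.4) ⇒ out
candidate 3: (m,n)=(-1,-7) → π∥ = -1-7·λ ≈ -37.3481, π⊥ = -1-7·λ' ≈ 0.3481 ∈ [-0.2, 1.4) ⇒ IN Λ
candidate 4: (m,n)=(8,3) → π∥ = 8+3·λ ≈ 23.5777, π⊥ = 8+3·λ' ≈ 7.4223 ∉ [-0.2, 1.4) ⇒ out
candidate 5: (m,n)=(1,1) → π∥ = 1+1·λ ≈ 6.1926, π⊥ = 1+1·λ' ≈ 0.8074 ∈ [-0.2, 1.4) ⇒ IN Λ
candidate 6: (m,n)=(1,3) → π∥ = 1+3·λ ≈ 16.5777, π⊥ = 1+3·λ' ≈ 0.4223 ∈ [-0.2, 1.4) ⇒ IN Λ
candidate 7: (m,n)=(-1,-1) → π∥ = -1-1·λ ≈ -6.1926, π⊥ = -1-1·λ' ≈ -0.8074 ∉ [-0.2, 1.4) ⇒ out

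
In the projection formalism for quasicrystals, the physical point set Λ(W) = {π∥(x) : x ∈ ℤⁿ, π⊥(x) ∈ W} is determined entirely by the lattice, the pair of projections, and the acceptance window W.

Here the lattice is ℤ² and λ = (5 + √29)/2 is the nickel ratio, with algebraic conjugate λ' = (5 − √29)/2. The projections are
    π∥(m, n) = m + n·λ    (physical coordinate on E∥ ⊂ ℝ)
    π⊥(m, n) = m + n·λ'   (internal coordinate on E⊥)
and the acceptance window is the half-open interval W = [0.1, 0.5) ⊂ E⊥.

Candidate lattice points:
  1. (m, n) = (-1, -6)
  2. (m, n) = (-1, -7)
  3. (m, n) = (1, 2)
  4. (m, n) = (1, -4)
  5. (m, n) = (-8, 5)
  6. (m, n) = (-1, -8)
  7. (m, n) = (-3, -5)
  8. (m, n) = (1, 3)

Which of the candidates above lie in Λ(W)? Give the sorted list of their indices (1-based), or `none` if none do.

Compute λ' = (5−√29)/2 = -0.192582, so π⊥(m,n) = m -0.192582·n.
candidate 1: (m,n)=(-1,-6) → π∥ = -1-6·λ ≈ -32.155494, π⊥ = -1-6·λ' ≈ 0.155494 ∈ [0.1, 0.5) ⇒ IN Λ
candidate 2: (m,n)=(-1,-7) → π∥ = -1-7·λ ≈ -37.348077, π⊥ = -1-7·λ' ≈ 0.348077 ∈ [0.1, 0.5) ⇒ IN Λ
candidate 3: (m,n)=(1,2) → π∥ = 1+2·λ ≈ 11.385165, π⊥ = 1+2·λ' ≈ 0.614835 ∉ [0.1, 0.5) ⇒ out
candidate 4: (m,n)=(1,-4) → π∥ = 1-4·λ ≈ -19.770330, π⊥ = 1-4·λ' ≈ 1.770330 ∉ [0.1, 0.5) ⇒ out
candidate 5: (m,n)=(-8,5) → π∥ = -8+5·λ ≈ 17.962912, π⊥ = -8+5·λ' ≈ -8.962912 ∉ [0.1, 0.5) ⇒ out
candidate 6: (m,n)=(-1,-8) → π∥ = -1-8·λ ≈ -42.540659, π⊥ = -1-8·λ' ≈ 0.540659 ∉ [0.1, 0.5) ⇒ out
candidate 7: (m,n)=(-3,-5) → π∥ = -3-5·λ ≈ -28.962912, π⊥ = -3-5·λ' ≈ -2.037088 ∉ [0.1, 0.5) ⇒ out
candidate 8: (m,n)=(1,3) → π∥ = 1+3·λ ≈ 16.577747, π⊥ = 1+3·λ' ≈ 0.422253 ∈ [0.1, 0.5) ⇒ IN Λ

1, 2, 8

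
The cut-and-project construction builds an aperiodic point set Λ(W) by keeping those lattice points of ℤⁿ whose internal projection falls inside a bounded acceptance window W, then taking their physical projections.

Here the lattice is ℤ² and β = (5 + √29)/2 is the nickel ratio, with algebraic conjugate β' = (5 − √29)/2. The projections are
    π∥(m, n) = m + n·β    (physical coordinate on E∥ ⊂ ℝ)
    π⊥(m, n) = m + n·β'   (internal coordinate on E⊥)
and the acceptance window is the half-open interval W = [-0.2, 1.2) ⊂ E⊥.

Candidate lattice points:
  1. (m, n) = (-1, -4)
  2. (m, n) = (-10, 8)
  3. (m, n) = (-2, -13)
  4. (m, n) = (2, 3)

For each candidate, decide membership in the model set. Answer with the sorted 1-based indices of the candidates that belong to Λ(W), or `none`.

Numerically β ≈ 5.192582 and β' = −1/β ≈ -0.192582.
#1 (-1,-4): internal coord -1 + (-4)·β' = -0.229670; -0.229670 ∉ [-0.2, 1.2) → out
#2 (-10,8): internal coord -10 + (8)·β' = -11.540659; -11.540659 ∉ [-0.2, 1.2) → out
#3 (-2,-13): internal coord -2 + (-13)·β' = +0.503571; +0.503571 ∈ [-0.2, 1.2) → IN Λ
#4 (2,3): internal coord 2 + (3)·β' = +1.422253; +1.422253 ∉ [-0.2, 1.2) → out

3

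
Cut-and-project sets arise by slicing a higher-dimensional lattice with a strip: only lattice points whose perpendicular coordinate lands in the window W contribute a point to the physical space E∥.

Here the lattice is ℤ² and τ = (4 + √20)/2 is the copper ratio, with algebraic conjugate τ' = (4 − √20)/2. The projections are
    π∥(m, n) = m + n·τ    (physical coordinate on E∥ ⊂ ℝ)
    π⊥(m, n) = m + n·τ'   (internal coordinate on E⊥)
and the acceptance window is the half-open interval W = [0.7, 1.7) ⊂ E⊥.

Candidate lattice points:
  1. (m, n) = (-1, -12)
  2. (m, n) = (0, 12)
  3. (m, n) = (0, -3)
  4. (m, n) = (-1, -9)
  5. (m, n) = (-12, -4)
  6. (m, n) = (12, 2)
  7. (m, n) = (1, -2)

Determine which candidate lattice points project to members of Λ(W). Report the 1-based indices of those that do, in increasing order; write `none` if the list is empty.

3, 4, 7

Numerically τ ≈ 4.2361 and τ' = −1/τ ≈ -0.2361.
candidate 1: (m,n)=(-1,-12) → π∥ = -1-12·τ ≈ -51.8328, π⊥ = -1-12·τ' ≈ 1.8328 ∉ [0.7, 1.7) ⇒ out
candidate 2: (m,n)=(0,12) → π∥ = 0+12·τ ≈ 50.8328, π⊥ = 0+12·τ' ≈ -2.8328 ∉ [0.7, 1.7) ⇒ out
candidate 3: (m,n)=(0,-3) → π∥ = 0-3·τ ≈ -12.7082, π⊥ = 0-3·τ' ≈ 0.7082 ∈ [0.7, 1.7) ⇒ IN Λ
candidate 4: (m,n)=(-1,-9) → π∥ = -1-9·τ ≈ -39.1246, π⊥ = -1-9·τ' ≈ 1.1246 ∈ [0.7, 1.7) ⇒ IN Λ
candidate 5: (m,n)=(-12,-4) → π∥ = -12-4·τ ≈ -28.9443, π⊥ = -12-4·τ' ≈ -11.0557 ∉ [0.7, 1.7) ⇒ out
candidate 6: (m,n)=(12,2) → π∥ = 12+2·τ ≈ 20.4721, π⊥ = 12+2·τ' ≈ 11.5279 ∉ [0.7, 1.7) ⇒ out
candidate 7: (m,n)=(1,-2) → π∥ = 1-2·τ ≈ -7.4721, π⊥ = 1-2·τ' ≈ 1.4721 ∈ [0.7, 1.7) ⇒ IN Λ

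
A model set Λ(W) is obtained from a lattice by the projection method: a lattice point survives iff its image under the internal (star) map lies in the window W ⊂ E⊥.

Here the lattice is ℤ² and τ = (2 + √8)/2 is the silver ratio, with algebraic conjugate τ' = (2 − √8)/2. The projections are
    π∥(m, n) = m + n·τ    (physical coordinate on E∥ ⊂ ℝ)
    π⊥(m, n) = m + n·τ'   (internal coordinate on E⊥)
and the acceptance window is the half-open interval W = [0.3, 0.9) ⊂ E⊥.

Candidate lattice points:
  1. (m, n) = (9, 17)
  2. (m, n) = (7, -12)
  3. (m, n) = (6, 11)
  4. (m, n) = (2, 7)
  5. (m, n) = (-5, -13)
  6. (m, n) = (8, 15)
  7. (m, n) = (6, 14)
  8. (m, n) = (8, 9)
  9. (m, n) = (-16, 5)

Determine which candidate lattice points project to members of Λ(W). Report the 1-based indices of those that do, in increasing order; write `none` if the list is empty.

5

τ' = (2−√8)/2 ≈ -0.414214.
[1] lift (9,17): star map gives 1.958369; window check 0.3 ≤ 1.958369 < 0.9 is false → out
[2] lift (7,-12): star map gives 11.970563; window check 0.3 ≤ 11.970563 < 0.9 is false → out
[3] lift (6,11): star map gives 1.443651; window check 0.3 ≤ 1.443651 < 0.9 is false → out
[4] lift (2,7): star map gives -0.899495; window check 0.3 ≤ -0.899495 < 0.9 is false → out
[5] lift (-5,-13): star map gives 0.384776; window check 0.3 ≤ 0.384776 < 0.9 is true → IN Λ
[6] lift (8,15): star map gives 1.786797; window check 0.3 ≤ 1.786797 < 0.9 is false → out
[7] lift (6,14): star map gives 0.201010; window check 0.3 ≤ 0.201010 < 0.9 is false → out
[8] lift (8,9): star map gives 4.272078; window check 0.3 ≤ 4.272078 < 0.9 is false → out
[9] lift (-16,5): star map gives -18.071068; window check 0.3 ≤ -18.071068 < 0.9 is false → out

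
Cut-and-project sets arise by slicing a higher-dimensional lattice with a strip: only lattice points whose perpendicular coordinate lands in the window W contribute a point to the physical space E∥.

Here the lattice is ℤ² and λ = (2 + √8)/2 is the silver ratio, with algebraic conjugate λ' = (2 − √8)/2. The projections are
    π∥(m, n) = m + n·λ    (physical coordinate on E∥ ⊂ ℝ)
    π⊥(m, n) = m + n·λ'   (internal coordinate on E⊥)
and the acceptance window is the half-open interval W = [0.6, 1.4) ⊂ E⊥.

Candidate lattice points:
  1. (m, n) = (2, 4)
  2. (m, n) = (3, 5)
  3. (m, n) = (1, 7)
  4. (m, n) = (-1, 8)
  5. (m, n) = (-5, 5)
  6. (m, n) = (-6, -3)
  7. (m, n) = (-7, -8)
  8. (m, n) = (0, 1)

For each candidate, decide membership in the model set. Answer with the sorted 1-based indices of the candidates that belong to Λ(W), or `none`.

Compute λ' = (2−√8)/2 = -0.41421, so π⊥(m,n) = m -0.41421·n.
[1] lift (2,4): star map gives 0.34315; window check 0.6 ≤ 0.34315 < 1.4 is false → out
[2] lift (3,5): star map gives 0.92893; window check 0.6 ≤ 0.92893 < 1.4 is true → IN Λ
[3] lift (1,7): star map gives -1.89949; window check 0.6 ≤ -1.89949 < 1.4 is false → out
[4] lift (-1,8): star map gives -4.31371; window check 0.6 ≤ -4.31371 < 1.4 is false → out
[5] lift (-5,5): star map gives -7.07107; window check 0.6 ≤ -7.07107 < 1.4 is false → out
[6] lift (-6,-3): star map gives -4.75736; window check 0.6 ≤ -4.75736 < 1.4 is false → out
[7] lift (-7,-8): star map gives -3.68629; window check 0.6 ≤ -3.68629 < 1.4 is false → out
[8] lift (0,1): star map gives -0.41421; window check 0.6 ≤ -0.41421 < 1.4 is false → out

2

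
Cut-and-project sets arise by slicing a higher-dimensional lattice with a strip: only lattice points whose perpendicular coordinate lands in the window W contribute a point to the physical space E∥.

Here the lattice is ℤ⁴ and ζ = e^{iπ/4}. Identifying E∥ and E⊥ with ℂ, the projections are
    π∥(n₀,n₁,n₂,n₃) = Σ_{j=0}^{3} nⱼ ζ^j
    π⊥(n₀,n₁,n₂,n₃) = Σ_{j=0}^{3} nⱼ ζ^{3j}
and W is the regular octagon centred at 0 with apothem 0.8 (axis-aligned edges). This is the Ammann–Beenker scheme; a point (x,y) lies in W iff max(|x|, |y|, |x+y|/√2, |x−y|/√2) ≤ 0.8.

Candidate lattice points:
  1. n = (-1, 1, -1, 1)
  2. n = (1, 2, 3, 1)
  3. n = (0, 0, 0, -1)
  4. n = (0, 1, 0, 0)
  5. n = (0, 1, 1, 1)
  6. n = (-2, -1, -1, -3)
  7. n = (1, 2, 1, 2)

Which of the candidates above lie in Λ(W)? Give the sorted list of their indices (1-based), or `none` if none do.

5

π⊥(n) = n₀ + n₁ζ³ + n₂ζ⁶ + n₃ζ⁹ where ζ = e^{iπ/4}.
#1 (-1, 1, -1, 1): internal (-1.00000, 2.41421); octagon support 2.41421 vs apothem 0.8 → ∉ W
#2 (1, 2, 3, 1): internal (0.29289, -0.87868); octagon support 0.87868 vs apothem 0.8 → ∉ W
#3 (0, 0, 0, -1): internal (-0.70711, -0.70711); octagon support 1.00000 vs apothem 0.8 → ∉ W
#4 (0, 1, 0, 0): internal (-0.70711, 0.70711); octagon support 1.00000 vs apothem 0.8 → ∉ W
#5 (0, 1, 1, 1): internal (0.00000, 0.41421); octagon support 0.41421 vs apothem 0.8 → ∈ W
#6 (-2, -1, -1, -3): internal (-3.41421, -1.82843); octagon support 3.70711 vs apothem 0.8 → ∉ W
#7 (1, 2, 1, 2): internal (1.00000, 1.82843); octagon support 2.00000 vs apothem 0.8 → ∉ W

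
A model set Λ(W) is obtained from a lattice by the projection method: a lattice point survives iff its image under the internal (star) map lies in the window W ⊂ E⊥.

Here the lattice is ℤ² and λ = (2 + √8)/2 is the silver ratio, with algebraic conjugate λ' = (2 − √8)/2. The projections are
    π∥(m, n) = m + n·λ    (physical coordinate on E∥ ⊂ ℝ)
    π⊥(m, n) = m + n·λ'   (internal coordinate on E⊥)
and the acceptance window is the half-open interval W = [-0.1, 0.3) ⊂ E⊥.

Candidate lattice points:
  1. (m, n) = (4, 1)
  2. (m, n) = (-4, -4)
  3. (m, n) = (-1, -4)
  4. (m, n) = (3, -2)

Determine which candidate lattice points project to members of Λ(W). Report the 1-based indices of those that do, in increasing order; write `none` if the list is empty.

none

Numerically λ ≈ 2.4142 and λ' = −1/λ ≈ -0.4142.
[1] lift (4,1): star map gives 3.5858; window check -0.1 ≤ 3.5858 < 0.3 is false → out
[2] lift (-4,-4): star map gives -2.3431; window check -0.1 ≤ -2.3431 < 0.3 is false → out
[3] lift (-1,-4): star map gives 0.6569; window check -0.1 ≤ 0.6569 < 0.3 is false → out
[4] lift (3,-2): star map gives 3.8284; window check -0.1 ≤ 3.8284 < 0.3 is false → out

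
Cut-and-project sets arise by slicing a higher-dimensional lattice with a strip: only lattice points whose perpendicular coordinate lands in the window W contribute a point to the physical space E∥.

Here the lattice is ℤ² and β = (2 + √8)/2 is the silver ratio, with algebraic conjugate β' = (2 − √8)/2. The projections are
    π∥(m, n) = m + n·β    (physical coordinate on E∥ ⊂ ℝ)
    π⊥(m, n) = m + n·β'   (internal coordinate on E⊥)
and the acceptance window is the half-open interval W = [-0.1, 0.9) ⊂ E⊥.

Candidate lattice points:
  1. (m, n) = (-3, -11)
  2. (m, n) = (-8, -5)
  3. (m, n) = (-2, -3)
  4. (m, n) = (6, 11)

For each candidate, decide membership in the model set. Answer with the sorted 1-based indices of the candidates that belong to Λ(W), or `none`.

Numerically β ≈ 2.414214 and β' = −1/β ≈ -0.414214.
candidate 1: (m,n)=(-3,-11) → π∥ = -3-11·β ≈ -29.556349, π⊥ = -3-11·β' ≈ 1.556349 ∉ [-0.1, 0.9) ⇒ out
candidate 2: (m,n)=(-8,-5) → π∥ = -8-5·β ≈ -20.071068, π⊥ = -8-5·β' ≈ -5.928932 ∉ [-0.1, 0.9) ⇒ out
candidate 3: (m,n)=(-2,-3) → π∥ = -2-3·β ≈ -9.242641, π⊥ = -2-3·β' ≈ -0.757359 ∉ [-0.1, 0.9) ⇒ out
candidate 4: (m,n)=(6,11) → π∥ = 6+11·β ≈ 32.556349, π⊥ = 6+11·β' ≈ 1.443651 ∉ [-0.1, 0.9) ⇒ out

none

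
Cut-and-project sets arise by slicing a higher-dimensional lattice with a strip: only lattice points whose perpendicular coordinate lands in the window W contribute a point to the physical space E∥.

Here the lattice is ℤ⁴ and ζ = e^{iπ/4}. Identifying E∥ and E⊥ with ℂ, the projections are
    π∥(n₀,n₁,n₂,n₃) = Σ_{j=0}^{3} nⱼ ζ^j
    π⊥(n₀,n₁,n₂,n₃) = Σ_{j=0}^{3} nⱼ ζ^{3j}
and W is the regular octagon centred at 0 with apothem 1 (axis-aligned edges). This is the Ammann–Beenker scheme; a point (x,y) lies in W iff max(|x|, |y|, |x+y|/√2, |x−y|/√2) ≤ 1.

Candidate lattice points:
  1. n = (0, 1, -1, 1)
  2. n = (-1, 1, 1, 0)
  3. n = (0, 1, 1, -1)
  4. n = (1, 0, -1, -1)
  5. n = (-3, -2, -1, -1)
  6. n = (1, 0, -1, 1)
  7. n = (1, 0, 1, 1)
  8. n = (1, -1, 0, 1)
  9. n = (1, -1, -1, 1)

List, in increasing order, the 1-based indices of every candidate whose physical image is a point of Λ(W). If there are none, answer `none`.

4

With ζ = e^{iπ/4} the internal vectors are ζ^0,ζ^3,ζ^6,ζ^9.
#1 (0, 1, -1, 1): internal (0.00000, 2.41421); octagon support 2.41421 vs apothem 1 → ∉ W
#2 (-1, 1, 1, 0): internal (-1.70711, -0.29289); octagon support 1.70711 vs apothem 1 → ∉ W
#3 (0, 1, 1, -1): internal (-1.41421, -1.00000); octagon support 1.70711 vs apothem 1 → ∉ W
#4 (1, 0, -1, -1): internal (0.29289, 0.29289); octagon support 0.41421 vs apothem 1 → ∈ W
#5 (-3, -2, -1, -1): internal (-2.29289, -1.12132); octagon support 2.41421 vs apothem 1 → ∉ W
#6 (1, 0, -1, 1): internal (1.70711, 1.70711); octagon support 2.41421 vs apothem 1 → ∉ W
#7 (1, 0, 1, 1): internal (1.70711, -0.29289); octagon support 1.70711 vs apothem 1 → ∉ W
#8 (1, -1, 0, 1): internal (2.41421, 0.00000); octagon support 2.41421 vs apothem 1 → ∉ W
#9 (1, -1, -1, 1): internal (2.41421, 1.00000); octagon support 2.41421 vs apothem 1 → ∉ W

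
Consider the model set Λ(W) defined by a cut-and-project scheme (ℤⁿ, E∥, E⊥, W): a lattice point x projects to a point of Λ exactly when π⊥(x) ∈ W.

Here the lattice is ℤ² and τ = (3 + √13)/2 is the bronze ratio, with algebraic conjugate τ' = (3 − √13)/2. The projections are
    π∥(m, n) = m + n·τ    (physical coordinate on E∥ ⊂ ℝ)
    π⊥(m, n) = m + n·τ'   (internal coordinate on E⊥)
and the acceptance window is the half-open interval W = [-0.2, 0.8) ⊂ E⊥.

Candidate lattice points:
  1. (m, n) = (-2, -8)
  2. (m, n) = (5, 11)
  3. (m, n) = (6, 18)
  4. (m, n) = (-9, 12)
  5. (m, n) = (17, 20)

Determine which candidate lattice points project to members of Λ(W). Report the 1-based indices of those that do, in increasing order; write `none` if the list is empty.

1, 3

τ' = (3−√13)/2 ≈ -0.30278.
[1] lift (-2,-8): star map gives 0.42221; window check -0.2 ≤ 0.42221 < 0.8 is true → IN Λ
[2] lift (5,11): star map gives 1.66947; window check -0.2 ≤ 1.66947 < 0.8 is false → out
[3] lift (6,18): star map gives 0.55004; window check -0.2 ≤ 0.55004 < 0.8 is true → IN Λ
[4] lift (-9,12): star map gives -12.63331; window check -0.2 ≤ -12.63331 < 0.8 is false → out
[5] lift (17,20): star map gives 10.94449; window check -0.2 ≤ 10.94449 < 0.8 is false → out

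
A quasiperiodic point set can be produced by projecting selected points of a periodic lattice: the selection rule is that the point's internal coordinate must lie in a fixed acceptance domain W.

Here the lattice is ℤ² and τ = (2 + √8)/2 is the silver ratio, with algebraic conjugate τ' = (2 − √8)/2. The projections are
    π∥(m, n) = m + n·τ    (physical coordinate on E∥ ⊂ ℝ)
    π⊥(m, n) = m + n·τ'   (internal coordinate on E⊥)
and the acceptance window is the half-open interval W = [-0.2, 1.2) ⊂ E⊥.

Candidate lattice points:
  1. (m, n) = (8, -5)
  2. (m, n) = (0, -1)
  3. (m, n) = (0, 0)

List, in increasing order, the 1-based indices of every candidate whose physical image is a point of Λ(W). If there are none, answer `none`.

Numerically τ ≈ 2.414214 and τ' = −1/τ ≈ -0.414214.
candidate 1: (m,n)=(8,-5) → π∥ = 8-5·τ ≈ -4.071068, π⊥ = 8-5·τ' ≈ 10.071068 ∉ [-0.2, 1.2) ⇒ out
candidate 2: (m,n)=(0,-1) → π∥ = 0-1·τ ≈ -2.414214, π⊥ = 0-1·τ' ≈ 0.414214 ∈ [-0.2, 1.2) ⇒ IN Λ
candidate 3: (m,n)=(0,0) → π∥ = 0+0·τ ≈ 0.000000, π⊥ = 0+0·τ' ≈ 0.000000 ∈ [-0.2, 1.2) ⇒ IN Λ

2, 3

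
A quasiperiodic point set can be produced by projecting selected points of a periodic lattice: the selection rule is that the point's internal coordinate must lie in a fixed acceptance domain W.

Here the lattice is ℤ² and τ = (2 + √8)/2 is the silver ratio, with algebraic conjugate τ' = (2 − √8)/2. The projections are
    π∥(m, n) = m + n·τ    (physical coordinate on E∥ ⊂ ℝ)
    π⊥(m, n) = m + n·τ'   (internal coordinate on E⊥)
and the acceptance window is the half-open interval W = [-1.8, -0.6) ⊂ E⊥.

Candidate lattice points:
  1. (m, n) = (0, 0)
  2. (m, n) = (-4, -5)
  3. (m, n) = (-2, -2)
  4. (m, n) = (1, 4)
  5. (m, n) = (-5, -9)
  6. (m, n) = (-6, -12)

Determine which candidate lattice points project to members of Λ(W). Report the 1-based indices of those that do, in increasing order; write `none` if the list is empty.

Compute τ' = (2−√8)/2 = -0.41421, so π⊥(m,n) = m -0.41421·n.
[1] lift (0,0): star map gives 0.00000; window check -1.8 ≤ 0.00000 < -0.6 is false → out
[2] lift (-4,-5): star map gives -1.92893; window check -1.8 ≤ -1.92893 < -0.6 is false → out
[3] lift (-2,-2): star map gives -1.17157; window check -1.8 ≤ -1.17157 < -0.6 is true → IN Λ
[4] lift (1,4): star map gives -0.65685; window check -1.8 ≤ -0.65685 < -0.6 is true → IN Λ
[5] lift (-5,-9): star map gives -1.27208; window check -1.8 ≤ -1.27208 < -0.6 is true → IN Λ
[6] lift (-6,-12): star map gives -1.02944; window check -1.8 ≤ -1.02944 < -0.6 is true → IN Λ

3, 4, 5, 6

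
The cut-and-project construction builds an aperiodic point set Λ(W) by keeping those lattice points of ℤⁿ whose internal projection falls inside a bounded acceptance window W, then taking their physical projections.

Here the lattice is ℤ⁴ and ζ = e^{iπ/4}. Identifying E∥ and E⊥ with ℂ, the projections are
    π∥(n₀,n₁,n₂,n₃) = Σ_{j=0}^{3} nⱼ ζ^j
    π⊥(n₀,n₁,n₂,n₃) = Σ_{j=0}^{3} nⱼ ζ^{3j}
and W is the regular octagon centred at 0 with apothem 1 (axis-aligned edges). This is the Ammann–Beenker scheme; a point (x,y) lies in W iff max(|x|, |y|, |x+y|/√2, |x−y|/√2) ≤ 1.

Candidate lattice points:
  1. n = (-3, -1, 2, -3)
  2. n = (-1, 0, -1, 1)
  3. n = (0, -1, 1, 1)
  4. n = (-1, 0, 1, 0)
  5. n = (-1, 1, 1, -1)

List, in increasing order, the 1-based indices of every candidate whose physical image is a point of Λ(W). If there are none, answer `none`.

π⊥(n) = n₀ + n₁ζ³ + n₂ζ⁶ + n₃ζ⁹ where ζ = e^{iπ/4}.
candidate 1: n = (-3, -1, 2, -3) → π⊥ ≈ (-4.414214, -4.828427); max(|x|,|y|,|x±y|/√2) = 6.535534 > 1 ⇒ ∉ W
candidate 2: n = (-1, 0, -1, 1) → π⊥ ≈ (-0.292893, +1.707107); max(|x|,|y|,|x±y|/√2) = 1.707107 > 1 ⇒ ∉ W
candidate 3: n = (0, -1, 1, 1) → π⊥ ≈ (+1.414214, -1.000000); max(|x|,|y|,|x±y|/√2) = 1.707107 > 1 ⇒ ∉ W
candidate 4: n = (-1, 0, 1, 0) → π⊥ ≈ (-1.000000, -1.000000); max(|x|,|y|,|x±y|/√2) = 1.414214 > 1 ⇒ ∉ W
candidate 5: n = (-1, 1, 1, -1) → π⊥ ≈ (-2.414214, -1.000000); max(|x|,|y|,|x±y|/√2) = 2.414214 > 1 ⇒ ∉ W

none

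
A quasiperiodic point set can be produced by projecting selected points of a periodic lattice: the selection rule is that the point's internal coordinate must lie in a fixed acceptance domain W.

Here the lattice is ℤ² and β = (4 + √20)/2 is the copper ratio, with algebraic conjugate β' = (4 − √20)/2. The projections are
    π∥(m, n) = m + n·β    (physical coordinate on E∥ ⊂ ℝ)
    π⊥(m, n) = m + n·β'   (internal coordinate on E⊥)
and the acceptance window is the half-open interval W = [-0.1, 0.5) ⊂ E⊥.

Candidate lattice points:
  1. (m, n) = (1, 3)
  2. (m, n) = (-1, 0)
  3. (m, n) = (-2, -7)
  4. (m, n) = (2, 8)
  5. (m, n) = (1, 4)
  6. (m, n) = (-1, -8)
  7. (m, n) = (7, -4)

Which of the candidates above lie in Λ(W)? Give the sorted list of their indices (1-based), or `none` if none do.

1, 4, 5

β' = (4−√20)/2 ≈ -0.23607.
#1 (1,3): internal coord 1 + (3)·β' = +0.29180; +0.29180 ∈ [-0.1, 0.5) → IN Λ
#2 (-1,0): internal coord -1 + (0)·β' = -1.00000; -1.00000 ∉ [-0.1, 0.5) → out
#3 (-2,-7): internal coord -2 + (-7)·β' = -0.34752; -0.34752 ∉ [-0.1, 0.5) → out
#4 (2,8): internal coord 2 + (8)·β' = +0.11146; +0.11146 ∈ [-0.1, 0.5) → IN Λ
#5 (1,4): internal coord 1 + (4)·β' = +0.05573; +0.05573 ∈ [-0.1, 0.5) → IN Λ
#6 (-1,-8): internal coord -1 + (-8)·β' = +0.88854; +0.88854 ∉ [-0.1, 0.5) → out
#7 (7,-4): internal coord 7 + (-4)·β' = +7.94427; +7.94427 ∉ [-0.1, 0.5) → out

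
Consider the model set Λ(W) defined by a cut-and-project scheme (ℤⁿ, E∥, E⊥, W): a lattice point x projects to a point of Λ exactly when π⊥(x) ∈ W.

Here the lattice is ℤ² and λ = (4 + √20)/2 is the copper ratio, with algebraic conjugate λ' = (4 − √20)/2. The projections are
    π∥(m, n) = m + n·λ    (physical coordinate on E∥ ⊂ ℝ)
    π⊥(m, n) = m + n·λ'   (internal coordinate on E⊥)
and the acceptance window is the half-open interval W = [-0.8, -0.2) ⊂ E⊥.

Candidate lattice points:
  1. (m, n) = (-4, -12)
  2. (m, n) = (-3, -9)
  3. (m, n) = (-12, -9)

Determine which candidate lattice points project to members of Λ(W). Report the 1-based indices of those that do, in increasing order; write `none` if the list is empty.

Compute λ' = (4−√20)/2 = -0.2361, so π⊥(m,n) = m -0.2361·n.
[1] lift (-4,-12): star map gives -1.1672; window check -0.8 ≤ -1.1672 < -0.2 is false → out
[2] lift (-3,-9): star map gives -0.8754; window check -0.8 ≤ -0.8754 < -0.2 is false → out
[3] lift (-12,-9): star map gives -9.8754; window check -0.8 ≤ -9.8754 < -0.2 is false → out

none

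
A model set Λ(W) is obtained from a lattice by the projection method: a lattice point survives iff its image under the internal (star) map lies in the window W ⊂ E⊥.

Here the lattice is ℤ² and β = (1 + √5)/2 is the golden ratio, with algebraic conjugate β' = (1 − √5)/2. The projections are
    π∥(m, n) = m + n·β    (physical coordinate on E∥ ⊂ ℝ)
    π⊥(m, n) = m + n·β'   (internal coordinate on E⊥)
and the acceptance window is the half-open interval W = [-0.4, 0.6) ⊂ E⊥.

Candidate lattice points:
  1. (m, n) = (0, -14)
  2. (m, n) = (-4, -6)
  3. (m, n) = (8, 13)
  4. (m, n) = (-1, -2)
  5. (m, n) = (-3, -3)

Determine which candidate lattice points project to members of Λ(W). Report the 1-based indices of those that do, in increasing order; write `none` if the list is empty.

β' = (1−√5)/2 ≈ -0.61803.
candidate 1: (m,n)=(0,-14) → π∥ = 0-14·β ≈ -22.65248, π⊥ = 0-14·β' ≈ 8.65248 ∉ [-0.4, 0.6) ⇒ out
candidate 2: (m,n)=(-4,-6) → π∥ = -4-6·β ≈ -13.70820, π⊥ = -4-6·β' ≈ -0.29180 ∈ [-0.4, 0.6) ⇒ IN Λ
candidate 3: (m,n)=(8,13) → π∥ = 8+13·β ≈ 29.03444, π⊥ = 8+13·β' ≈ -0.03444 ∈ [-0.4, 0.6) ⇒ IN Λ
candidate 4: (m,n)=(-1,-2) → π∥ = -1-2·β ≈ -4.23607, π⊥ = -1-2·β' ≈ 0.23607 ∈ [-0.4, 0.6) ⇒ IN Λ
candidate 5: (m,n)=(-3,-3) → π∥ = -3-3·β ≈ -7.85410, π⊥ = -3-3·β' ≈ -1.14590 ∉ [-0.4, 0.6) ⇒ out

2, 3, 4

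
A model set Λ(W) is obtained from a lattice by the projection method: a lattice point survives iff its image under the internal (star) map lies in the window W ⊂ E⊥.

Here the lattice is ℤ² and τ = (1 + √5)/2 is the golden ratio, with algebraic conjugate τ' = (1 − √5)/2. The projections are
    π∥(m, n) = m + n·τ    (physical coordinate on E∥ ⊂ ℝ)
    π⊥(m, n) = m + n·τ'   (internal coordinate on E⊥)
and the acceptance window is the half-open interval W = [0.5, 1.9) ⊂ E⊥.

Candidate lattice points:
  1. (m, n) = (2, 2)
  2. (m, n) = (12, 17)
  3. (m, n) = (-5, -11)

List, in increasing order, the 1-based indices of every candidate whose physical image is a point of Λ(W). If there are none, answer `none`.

1, 2, 3

τ' = (1−√5)/2 ≈ -0.61803.
candidate 1: (m,n)=(2,2) → π∥ = 2+2·τ ≈ 5.23607, π⊥ = 2+2·τ' ≈ 0.76393 ∈ [0.5, 1.9) ⇒ IN Λ
candidate 2: (m,n)=(12,17) → π∥ = 12+17·τ ≈ 39.50658, π⊥ = 12+17·τ' ≈ 1.49342 ∈ [0.5, 1.9) ⇒ IN Λ
candidate 3: (m,n)=(-5,-11) → π∥ = -5-11·τ ≈ -22.79837, π⊥ = -5-11·τ' ≈ 1.79837 ∈ [0.5, 1.9) ⇒ IN Λ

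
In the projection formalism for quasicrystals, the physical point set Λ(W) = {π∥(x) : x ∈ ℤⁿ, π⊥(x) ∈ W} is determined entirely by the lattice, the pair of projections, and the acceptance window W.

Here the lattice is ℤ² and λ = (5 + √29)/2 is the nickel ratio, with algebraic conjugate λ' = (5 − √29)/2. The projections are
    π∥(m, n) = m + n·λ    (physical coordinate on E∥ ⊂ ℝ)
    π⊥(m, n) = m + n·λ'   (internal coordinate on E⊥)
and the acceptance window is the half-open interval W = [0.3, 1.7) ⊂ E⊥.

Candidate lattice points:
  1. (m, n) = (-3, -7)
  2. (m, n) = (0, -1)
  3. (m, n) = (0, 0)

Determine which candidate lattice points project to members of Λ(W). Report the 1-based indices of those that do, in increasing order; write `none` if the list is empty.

none

λ' = (5−√29)/2 ≈ -0.19258.
candidate 1: (m,n)=(-3,-7) → π∥ = -3-7·λ ≈ -39.34808, π⊥ = -3-7·λ' ≈ -1.65192 ∉ [0.3, 1.7) ⇒ out
candidate 2: (m,n)=(0,-1) → π∥ = 0-1·λ ≈ -5.19258, π⊥ = 0-1·λ' ≈ 0.19258 ∉ [0.3, 1.7) ⇒ out
candidate 3: (m,n)=(0,0) → π∥ = 0+0·λ ≈ 0.00000, π⊥ = 0+0·λ' ≈ 0.00000 ∉ [0.3, 1.7) ⇒ out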